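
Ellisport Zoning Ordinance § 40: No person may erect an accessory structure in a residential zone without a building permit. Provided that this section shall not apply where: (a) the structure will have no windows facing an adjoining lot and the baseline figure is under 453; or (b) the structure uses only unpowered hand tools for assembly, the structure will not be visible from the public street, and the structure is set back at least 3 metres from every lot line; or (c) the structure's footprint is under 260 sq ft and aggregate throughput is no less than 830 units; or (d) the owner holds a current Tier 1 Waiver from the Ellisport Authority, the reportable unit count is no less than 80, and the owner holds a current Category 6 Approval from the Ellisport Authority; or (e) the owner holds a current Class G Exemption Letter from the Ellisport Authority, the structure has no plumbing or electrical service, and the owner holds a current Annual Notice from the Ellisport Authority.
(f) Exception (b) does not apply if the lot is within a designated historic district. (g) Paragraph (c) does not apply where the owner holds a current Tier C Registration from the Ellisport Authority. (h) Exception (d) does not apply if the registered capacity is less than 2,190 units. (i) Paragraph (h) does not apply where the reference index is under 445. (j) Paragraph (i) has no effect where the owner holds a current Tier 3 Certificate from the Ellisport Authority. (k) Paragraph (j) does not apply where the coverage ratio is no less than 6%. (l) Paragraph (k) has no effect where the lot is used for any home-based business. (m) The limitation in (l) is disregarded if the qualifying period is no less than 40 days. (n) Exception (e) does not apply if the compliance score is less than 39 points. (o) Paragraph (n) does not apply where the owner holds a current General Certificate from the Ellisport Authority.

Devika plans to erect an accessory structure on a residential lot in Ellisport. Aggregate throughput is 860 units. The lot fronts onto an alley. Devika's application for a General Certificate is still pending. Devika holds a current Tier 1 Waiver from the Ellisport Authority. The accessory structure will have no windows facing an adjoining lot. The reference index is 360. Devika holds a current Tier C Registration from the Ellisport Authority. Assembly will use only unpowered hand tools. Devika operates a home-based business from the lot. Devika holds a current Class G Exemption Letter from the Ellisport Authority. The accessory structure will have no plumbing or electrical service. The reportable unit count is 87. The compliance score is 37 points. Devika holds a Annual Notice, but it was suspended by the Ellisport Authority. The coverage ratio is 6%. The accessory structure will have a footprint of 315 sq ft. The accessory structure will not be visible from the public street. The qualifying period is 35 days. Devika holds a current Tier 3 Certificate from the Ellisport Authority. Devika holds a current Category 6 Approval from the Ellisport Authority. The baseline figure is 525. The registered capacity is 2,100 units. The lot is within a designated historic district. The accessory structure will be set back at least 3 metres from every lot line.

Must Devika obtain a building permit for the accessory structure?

Yes — Devika must obtain a building permit.

Exception (a) does not apply: the baseline figure is 525, not under 453.
Exception (b)'s conditions are all satisfied: assembly uses only hand tools; the structure will not be visible from the street; the setback is at least 3 m on every side. But: (f) is engaged — the lot is in a historic district. So (b) is unavailable.
Exception (c) fails — the structure's footprint is 315 sq ft, not under 260 sq ft.
All of (d)'s requirements are met (a current Tier 1 Waiver is held; the reportable unit count is 87, meeting the 80 threshold; a current Category 6 Approval is held). But applying paragraphs (h)–(m): (h) operates against (d): the registered capacity is 2,100 units, less than the 2,190 units limit. (i) is triggered (the reference index is 360, under the 445 limit), but yields to (j): (j) operates — a current Tier 3 Certificate is held. (k) would limit (j) — the coverage ratio is 6%, meeting the 6% threshold — but (l) sets (k) aside: (l) applies — a home-based business operates on the lot. (m), which would lift (l), is inapplicable — the qualifying period is 35 days, short of 40 days. (d) is therefore removed.
Exception (e) fails — the Annual Notice is not current.
No exception displaces § 40.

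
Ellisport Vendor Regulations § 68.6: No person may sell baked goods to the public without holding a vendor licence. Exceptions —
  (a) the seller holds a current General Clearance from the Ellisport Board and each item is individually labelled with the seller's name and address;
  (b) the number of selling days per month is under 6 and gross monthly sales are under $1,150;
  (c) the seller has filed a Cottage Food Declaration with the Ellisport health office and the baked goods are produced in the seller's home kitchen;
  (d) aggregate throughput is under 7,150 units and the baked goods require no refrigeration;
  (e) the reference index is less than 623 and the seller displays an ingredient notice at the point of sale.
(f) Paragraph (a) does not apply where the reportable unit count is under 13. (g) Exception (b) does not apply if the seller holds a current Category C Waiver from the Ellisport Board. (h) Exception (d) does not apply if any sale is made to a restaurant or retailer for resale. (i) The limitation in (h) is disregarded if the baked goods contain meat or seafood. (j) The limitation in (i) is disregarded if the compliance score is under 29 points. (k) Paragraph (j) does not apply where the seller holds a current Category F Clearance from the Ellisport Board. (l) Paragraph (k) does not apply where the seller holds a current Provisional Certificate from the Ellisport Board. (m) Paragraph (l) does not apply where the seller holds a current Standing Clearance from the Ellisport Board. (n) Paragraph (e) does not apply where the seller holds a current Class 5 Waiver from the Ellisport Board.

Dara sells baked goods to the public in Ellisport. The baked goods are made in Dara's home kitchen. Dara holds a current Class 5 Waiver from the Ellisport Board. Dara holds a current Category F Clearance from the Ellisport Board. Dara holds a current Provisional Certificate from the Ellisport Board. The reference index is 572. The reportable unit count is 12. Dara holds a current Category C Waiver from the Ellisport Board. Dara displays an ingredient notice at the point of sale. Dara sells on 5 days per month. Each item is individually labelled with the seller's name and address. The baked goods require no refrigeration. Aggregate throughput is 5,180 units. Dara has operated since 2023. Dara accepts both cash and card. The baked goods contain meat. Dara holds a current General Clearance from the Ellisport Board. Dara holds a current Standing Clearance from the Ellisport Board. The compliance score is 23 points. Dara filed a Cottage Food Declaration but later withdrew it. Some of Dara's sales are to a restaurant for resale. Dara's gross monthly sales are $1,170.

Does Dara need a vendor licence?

All of (a)'s requirements are met (a current General Clearance is held; items are individually labelled). But applying paragraph (f): (f) operates against (a): the reportable unit count is 12, under the 13 limit. Exception (a) does not apply.
Exception (b) does not apply: gross monthly sales are $1,170, not under $1,150.
Exception (c) fails — the Cottage Food Declaration was withdrawn.
All of (d)'s requirements are met (aggregate throughput is 5,180 units, under the 7,150 units limit; the baked goods are shelf-stable). Applying paragraphs (h)–(m): (h) is triggered (some sales are to a restaurant for resale), but is displaced by (i): (i) operates against (h): the baked goods contain meat. (j) applies (the compliance score is 23 points, under the 29 points limit), but yields to (k): (k) applies — a current Category F Clearance is held. (l) is engaged (a current Provisional Certificate is held), but is displaced by (m): (m) operates — a current Standing Clearance is held. So (d) applies.
Exception (e) is satisfied on its face — the reference index is 572, less than the 623 limit; an ingredient notice is displayed. But applying paragraph (n): (n) operates against (e): a current Class 5 Waiver is held. (e) is therefore removed.

No — exception (d) applies; Dara is not required to hold a vendor licence.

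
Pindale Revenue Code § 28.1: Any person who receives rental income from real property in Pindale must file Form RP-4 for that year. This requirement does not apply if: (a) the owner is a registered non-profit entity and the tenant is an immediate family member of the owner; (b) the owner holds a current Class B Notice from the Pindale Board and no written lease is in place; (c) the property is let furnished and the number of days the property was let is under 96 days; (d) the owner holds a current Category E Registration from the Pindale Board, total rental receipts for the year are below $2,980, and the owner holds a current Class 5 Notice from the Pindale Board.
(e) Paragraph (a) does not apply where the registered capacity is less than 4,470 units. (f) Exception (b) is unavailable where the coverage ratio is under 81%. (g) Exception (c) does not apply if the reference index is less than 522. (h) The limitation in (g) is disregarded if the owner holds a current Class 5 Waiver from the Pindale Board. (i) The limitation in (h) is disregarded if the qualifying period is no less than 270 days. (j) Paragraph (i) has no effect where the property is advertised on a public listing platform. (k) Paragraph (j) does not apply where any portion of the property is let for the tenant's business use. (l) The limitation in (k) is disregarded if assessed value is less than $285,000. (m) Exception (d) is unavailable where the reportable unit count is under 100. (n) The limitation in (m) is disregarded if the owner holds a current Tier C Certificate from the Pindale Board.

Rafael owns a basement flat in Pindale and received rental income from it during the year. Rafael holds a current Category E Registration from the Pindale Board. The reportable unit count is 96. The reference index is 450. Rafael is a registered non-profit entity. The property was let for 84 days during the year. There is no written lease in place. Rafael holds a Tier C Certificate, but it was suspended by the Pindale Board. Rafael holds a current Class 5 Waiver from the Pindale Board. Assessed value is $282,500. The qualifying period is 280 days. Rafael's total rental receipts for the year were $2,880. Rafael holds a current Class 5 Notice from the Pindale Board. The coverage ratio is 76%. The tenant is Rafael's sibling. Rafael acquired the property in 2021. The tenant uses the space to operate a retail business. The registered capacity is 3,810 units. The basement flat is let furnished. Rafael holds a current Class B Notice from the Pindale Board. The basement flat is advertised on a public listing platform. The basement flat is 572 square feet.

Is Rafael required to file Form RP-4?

Exception (a)'s conditions are all satisfied: Rafael is a registered non-profit; the tenant is an immediate family member. However, paragraph (e) must be considered: (e) operates against (a): the registered capacity is 3,810 units, less than the 4,470 units limit. Exception (a) does not apply.
Exception (b)'s conditions are all satisfied: a current Class B Notice is held; there is no written lease. However, paragraph (f) must be considered: (f) operates against (b): the coverage ratio is 76%, under the 81% limit. So (b) is unavailable.
Exception (c) is satisfied on its face — the property is let furnished; the number of days the property was let is 84 days, under the 96 days limit. Considering the limiting provisions: (g) would limit (c) — the reference index is 450, less than the 522 limit — but (h) sets (g) aside: (h) is engaged — a current Class 5 Waiver is held. (i) applies (the qualifying period is 280 days, meeting the 270 days threshold), but is displaced by (j): (j) operates against (i): the property is publicly advertised. (k) operates (the space is let for business use), but is itself disapplied by (l): (l) operates against (k): assessed value is $282,500, less than the $285,000 limit. So (c) applies.
Exception (d) is satisfied on its face — a current Category E Registration is held; total rental receipts for the year are $2,880, below the $2,980 limit; a current Class 5 Notice is held. But: (m) operates against (d): the reportable unit count is 96, under the 100 limit. (n), which would lift (m), is inapplicable — no current Tier C Certificate is held. (d) is therefore removed.

No — exception (c) applies; Rafael is not required to file Form RP-4.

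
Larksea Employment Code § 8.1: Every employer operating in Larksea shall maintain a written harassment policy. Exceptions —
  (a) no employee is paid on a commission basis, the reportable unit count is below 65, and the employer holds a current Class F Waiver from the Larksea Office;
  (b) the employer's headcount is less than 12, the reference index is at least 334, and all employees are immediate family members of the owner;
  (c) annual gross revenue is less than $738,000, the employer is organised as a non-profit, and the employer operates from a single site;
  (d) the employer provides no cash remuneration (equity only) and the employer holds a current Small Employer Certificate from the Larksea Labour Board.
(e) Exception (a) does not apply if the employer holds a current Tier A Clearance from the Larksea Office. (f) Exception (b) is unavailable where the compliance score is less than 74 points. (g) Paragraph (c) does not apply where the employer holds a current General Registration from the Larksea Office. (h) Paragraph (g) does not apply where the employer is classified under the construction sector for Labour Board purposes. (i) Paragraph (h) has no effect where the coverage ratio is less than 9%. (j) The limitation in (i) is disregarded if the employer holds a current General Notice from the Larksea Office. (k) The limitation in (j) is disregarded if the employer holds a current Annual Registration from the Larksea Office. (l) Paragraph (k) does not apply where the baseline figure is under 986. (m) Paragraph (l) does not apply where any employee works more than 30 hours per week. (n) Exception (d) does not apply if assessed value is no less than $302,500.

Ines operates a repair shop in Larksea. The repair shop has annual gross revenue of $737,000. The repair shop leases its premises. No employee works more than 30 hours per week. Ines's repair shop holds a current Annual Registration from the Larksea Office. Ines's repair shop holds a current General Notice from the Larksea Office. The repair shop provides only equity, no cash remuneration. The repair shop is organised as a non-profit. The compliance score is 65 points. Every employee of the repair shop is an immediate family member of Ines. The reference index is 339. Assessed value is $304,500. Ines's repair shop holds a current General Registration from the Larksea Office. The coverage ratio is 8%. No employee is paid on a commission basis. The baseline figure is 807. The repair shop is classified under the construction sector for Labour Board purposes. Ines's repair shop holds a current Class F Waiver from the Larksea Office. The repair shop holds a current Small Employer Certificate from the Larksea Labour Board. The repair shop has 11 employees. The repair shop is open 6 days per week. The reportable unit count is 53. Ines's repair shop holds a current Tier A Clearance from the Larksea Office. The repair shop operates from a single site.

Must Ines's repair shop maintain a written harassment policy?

No — exception (c) applies; Ines's repair shop is not required to maintain a written harassment policy.

Exception (a)'s conditions are all satisfied: no employee is paid on commission; the reportable unit count is 53, below the 65 limit; a current Class F Waiver is held. But: (e) is engaged — a current Tier A Clearance is held. So (a) is unavailable.
Exception (b)'s conditions are all satisfied: the employer's headcount is 11, less than the 12 limit; the reference index is 339, meeting the 334 threshold; every employee is an immediate family member. Turning to paragraph (f): (f) operates — the compliance score is 65 points, less than the 74 points limit. So (b) is unavailable.
Exception (c): annual gross revenue is $737,000, less than the $738,000 limit; the employer is a non-profit; the employer operates from a single site — every condition holds. As to paragraphs (g)–(m): (g) would limit (c) — a current General Registration is held — but (h) sets (g) aside: (h) operates against (g): the repair shop is classified under the construction sector. (i) operates (the coverage ratio is 8%, less than the 9% limit), but yields to (j): (j) operates against (i): a current General Notice is held. (k) is triggered (a current Annual Registration is held), but is set aside by (l): (l) operates — the baseline figure is 807, under the 986 limit. (m), which would lift (l), does not operate here — no employee exceeds 30 hours/week. (c) remains available.
Exception (d): remuneration is equity-only; a current Small Employer Certificate is held — every condition holds. However, paragraph (n) must be considered: (n) operates against (d): assessed value is $304,500, meeting the $302,500 threshold. (d) is therefore removed.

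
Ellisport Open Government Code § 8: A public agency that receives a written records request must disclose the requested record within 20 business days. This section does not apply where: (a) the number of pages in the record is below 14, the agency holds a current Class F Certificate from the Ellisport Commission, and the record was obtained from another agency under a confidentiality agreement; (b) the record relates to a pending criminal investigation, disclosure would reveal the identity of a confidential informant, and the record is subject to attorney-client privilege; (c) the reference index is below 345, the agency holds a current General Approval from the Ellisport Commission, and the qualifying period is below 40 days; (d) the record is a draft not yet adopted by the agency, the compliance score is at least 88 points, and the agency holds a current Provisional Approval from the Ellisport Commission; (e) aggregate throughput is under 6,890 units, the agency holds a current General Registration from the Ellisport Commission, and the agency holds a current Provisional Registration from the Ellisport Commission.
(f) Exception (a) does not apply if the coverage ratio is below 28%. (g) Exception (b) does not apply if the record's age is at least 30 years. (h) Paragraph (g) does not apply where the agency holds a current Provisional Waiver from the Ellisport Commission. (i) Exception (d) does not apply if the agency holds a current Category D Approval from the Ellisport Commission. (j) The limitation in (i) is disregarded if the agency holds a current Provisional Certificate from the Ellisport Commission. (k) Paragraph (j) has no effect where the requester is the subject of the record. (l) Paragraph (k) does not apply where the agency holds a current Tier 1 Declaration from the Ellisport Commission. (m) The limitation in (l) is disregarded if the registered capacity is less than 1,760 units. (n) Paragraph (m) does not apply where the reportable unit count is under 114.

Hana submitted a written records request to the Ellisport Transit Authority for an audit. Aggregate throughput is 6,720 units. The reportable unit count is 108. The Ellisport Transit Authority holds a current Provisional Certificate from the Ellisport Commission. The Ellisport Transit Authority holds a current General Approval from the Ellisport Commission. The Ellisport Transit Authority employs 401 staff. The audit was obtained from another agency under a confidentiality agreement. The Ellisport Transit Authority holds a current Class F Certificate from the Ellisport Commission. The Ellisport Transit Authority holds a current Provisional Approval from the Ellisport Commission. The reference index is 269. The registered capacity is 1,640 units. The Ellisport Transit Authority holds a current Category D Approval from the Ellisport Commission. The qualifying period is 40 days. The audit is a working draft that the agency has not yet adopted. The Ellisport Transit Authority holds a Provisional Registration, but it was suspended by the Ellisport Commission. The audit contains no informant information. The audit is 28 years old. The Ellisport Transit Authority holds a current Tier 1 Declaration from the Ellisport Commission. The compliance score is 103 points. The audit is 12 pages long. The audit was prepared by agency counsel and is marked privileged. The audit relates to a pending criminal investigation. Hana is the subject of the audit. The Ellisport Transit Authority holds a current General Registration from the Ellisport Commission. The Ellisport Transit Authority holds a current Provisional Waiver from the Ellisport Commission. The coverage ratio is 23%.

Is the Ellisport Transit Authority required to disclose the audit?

No — exception (d) applies; the Ellisport Transit Authority is not required to disclose the audit.

Exception (a): the number of pages in the record is 12, below the 14 limit; a current Class F Certificate is held; the audit was obtained under a confidentiality agreement — every condition holds. Turning to paragraph (f): (f) is engaged — the coverage ratio is 23%, below the 28% limit. (a) is therefore removed.
Exception (b) requires that disclosure would reveal the identity of a confidential informant; but the audit contains no informant information, so (b) is unavailable.
Exception (c) does not apply: the qualifying period is 40 days, not below 40 days.
Exception (d)'s conditions are all satisfied: the audit is an unadopted draft; the compliance score is 103 points, meeting the 88 points threshold; a current Provisional Approval is held. Considering the limiting provisions: (i) would limit (d) — a current Category D Approval is held — but (j) sets (i) aside: (j) operates against (i): a current Provisional Certificate is held. (k) would limit (j) — Hana is the subject of the audit — but (l) sets (k) aside: (l) operates against (k): a current Tier 1 Declaration is held. (m) would limit (l) — the registered capacity is 1,640 units, less than the 1,760 units limit — but (n) sets (m) aside: (n) is triggered — the reportable unit count is 108, under the 114 limit. So (d) applies.
Exception (e) does not apply: no current Provisional Registration is held.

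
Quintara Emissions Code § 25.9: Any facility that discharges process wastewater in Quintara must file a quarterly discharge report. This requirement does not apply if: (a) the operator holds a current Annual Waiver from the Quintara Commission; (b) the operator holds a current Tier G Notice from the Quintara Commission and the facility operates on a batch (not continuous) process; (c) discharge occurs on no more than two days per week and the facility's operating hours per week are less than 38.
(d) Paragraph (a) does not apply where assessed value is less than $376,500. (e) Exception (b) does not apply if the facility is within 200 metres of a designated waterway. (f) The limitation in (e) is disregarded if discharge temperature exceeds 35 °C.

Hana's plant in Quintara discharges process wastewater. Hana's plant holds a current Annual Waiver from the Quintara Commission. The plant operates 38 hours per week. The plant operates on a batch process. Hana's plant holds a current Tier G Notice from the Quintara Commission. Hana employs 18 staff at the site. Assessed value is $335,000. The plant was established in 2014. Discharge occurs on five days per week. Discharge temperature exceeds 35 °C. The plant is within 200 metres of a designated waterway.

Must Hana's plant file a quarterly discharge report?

All of (a)'s requirements are met (a current Annual Waiver is held). However, paragraph (d) must be considered: (d) applies — assessed value is $335,000, less than the $376,500 limit. Exception (a) does not apply.
Exception (b): a current Tier G Notice is held; the facility operates on a batch process — every condition holds. Considering the limiting provisions: (e) would limit (b) — the plant is within 200 m of a designated waterway — but (f) sets (e) aside: (f) is triggered — discharge temperature exceeds 35 °C. Exception (b) stands.
Exception (c) requires that discharge occurs on no more than two days per week; but discharge occurs on five days per week, so (c) is unavailable.

No — exception (b) applies; Hana's plant is not required to file a quarterly discharge report.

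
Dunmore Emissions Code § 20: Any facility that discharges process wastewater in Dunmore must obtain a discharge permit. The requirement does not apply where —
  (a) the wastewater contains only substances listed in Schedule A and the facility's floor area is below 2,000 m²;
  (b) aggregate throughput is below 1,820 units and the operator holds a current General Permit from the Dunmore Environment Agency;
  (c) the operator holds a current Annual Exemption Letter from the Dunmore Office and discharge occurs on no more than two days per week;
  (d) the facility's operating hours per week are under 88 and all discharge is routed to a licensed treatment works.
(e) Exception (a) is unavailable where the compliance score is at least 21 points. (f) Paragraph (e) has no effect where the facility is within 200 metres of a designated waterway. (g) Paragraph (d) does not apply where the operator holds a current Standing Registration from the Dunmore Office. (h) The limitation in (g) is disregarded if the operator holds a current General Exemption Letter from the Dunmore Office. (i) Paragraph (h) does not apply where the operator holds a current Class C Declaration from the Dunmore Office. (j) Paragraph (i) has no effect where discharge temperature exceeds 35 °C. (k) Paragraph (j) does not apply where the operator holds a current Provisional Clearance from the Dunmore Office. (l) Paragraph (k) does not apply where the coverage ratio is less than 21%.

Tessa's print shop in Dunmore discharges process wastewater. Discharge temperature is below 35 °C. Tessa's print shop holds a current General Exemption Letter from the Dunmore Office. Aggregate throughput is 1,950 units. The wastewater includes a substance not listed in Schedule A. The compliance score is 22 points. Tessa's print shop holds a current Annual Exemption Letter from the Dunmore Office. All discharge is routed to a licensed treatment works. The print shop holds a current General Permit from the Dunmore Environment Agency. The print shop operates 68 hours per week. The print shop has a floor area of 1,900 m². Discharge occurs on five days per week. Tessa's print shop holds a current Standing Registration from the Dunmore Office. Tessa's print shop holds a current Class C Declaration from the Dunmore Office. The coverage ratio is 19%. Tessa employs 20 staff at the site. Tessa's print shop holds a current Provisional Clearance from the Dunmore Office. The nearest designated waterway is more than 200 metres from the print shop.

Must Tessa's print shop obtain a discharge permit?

Exception (a) does not apply: the wastewater includes a non-Schedule-A substance.
Exception (b) does not apply: aggregate throughput is 1,950 units, not below 1,820 units.
Exception (c) does not apply: discharge occurs on five days per week.
Exception (d) is satisfied on its face — the facility's operating hours per week are 68, under the 88 limit; discharge is routed to a licensed treatment works. Turning to paragraphs (g)–(l): (g) operates against (d): a current Standing Registration is held. (h) is engaged (a current General Exemption Letter is held), but is displaced by (i): (i) operates against (h): a current Class C Declaration is held. (j), which would lift (i), does not operate here — discharge temperature is below 35 °C. So (d) is unavailable.
None of the exceptions is available; § 20 applies in full.

Yes — Tessa's print shop must obtain a discharge permit.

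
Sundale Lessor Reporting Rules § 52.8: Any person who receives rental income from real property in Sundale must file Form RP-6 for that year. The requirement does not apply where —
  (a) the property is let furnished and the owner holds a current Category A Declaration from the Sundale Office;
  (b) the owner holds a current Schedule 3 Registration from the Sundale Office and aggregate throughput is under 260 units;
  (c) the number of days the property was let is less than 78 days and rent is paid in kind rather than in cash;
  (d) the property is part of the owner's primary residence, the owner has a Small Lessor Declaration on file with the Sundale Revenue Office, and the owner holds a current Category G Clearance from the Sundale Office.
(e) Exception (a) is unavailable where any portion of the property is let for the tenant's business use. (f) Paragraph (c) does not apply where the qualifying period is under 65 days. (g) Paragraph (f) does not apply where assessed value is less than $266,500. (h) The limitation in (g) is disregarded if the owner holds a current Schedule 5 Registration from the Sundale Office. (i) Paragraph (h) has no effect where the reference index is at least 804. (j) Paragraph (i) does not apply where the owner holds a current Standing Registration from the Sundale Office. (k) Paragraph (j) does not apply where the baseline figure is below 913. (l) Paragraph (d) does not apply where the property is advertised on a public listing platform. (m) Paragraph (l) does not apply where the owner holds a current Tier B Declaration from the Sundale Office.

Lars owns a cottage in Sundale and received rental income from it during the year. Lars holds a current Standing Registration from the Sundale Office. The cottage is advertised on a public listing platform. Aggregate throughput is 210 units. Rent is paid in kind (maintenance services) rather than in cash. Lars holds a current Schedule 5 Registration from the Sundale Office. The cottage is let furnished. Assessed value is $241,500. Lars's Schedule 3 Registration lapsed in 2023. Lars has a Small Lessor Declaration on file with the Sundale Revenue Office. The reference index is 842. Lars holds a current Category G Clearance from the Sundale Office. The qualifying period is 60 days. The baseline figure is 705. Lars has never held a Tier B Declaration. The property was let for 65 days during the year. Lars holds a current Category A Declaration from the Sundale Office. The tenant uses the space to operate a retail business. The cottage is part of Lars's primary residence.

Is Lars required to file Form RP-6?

All of (a)'s requirements are met (the property is let furnished; a current Category A Declaration is held). Turning to paragraph (e): (e) operates against (a): the space is let for business use. So (a) is unavailable.
Exception (b) requires that the owner holds a current Schedule 3 Registration from the Sundale Office; but no current Schedule 3 Registration is held, so (b) is unavailable.
Exception (c)'s conditions are all satisfied: the number of days the property was let is 65 days, less than the 78 days limit; rent is paid in kind. As to paragraphs (f)–(k): (f) is triggered (the qualifying period is 60 days, under the 65 days limit), but is displaced by (g): (g) operates against (f): assessed value is $241,500, less than the $266,500 limit. (h) would limit (g) — a current Schedule 5 Registration is held — but (i) sets (h) aside: (i) is engaged — the reference index is 842, meeting the 804 threshold. (j) is triggered (a current Standing Registration is held), but is displaced by (k): (k) operates against (j): the baseline figure is 705, below the 913 limit. So (c) applies.
Exception (d) is satisfied on its face — the cottage is part of the primary residence; a Small Lessor Declaration is on file; a current Category G Clearance is held. Turning to paragraphs (l)–(m): (l) operates against (d): the property is publicly advertised. (m) is not triggered (no current Tier B Declaration is held), so (l) stands. So (d) is unavailable.

No — exception (c) applies; Lars is not required to file Form RP-6.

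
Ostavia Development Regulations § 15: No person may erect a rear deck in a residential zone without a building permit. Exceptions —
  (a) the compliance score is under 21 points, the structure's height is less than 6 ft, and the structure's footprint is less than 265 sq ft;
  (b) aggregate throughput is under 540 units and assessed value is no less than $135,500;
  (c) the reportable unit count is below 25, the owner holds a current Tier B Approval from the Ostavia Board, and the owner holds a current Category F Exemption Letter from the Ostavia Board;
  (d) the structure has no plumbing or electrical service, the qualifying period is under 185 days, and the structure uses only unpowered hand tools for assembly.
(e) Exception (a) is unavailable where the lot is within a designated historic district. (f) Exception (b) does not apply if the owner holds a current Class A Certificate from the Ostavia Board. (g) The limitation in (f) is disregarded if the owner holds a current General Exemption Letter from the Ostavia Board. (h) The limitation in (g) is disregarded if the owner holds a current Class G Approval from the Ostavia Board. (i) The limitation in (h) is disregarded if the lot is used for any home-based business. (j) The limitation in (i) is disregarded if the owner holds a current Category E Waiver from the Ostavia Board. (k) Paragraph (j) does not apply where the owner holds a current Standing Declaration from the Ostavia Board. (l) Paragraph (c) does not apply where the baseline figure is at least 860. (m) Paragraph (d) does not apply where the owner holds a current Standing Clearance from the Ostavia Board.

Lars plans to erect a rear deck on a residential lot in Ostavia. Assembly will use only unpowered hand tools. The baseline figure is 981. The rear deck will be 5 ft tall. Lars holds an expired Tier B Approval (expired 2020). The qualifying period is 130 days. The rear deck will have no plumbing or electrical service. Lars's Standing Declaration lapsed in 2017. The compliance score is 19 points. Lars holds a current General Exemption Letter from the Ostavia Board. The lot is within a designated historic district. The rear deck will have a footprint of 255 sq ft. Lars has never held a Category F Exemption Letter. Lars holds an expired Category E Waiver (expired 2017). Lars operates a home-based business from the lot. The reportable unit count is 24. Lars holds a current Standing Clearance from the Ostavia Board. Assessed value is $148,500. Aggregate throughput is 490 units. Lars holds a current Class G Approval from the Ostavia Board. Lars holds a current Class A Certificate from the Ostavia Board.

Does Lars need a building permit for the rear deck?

No — exception (b) applies; Lars does not need a building permit.

Exception (a)'s conditions are all satisfied: the compliance score is 19 points, under the 21 points limit; the structure's height is 5 ft, less than the 6 ft limit; the structure's footprint is 255 sq ft, less than the 265 sq ft limit. But applying paragraph (e): (e) operates against (a): the lot is in a historic district. Exception (a) does not apply.
All of (b)'s requirements are met (aggregate throughput is 490 units, under the 540 units limit; assessed value is $148,500, meeting the $135,500 threshold). As to paragraphs (f)–(k): (f) would limit (b) — a current Class A Certificate is held — but (g) sets (f) aside: (g) operates against (f): a current General Exemption Letter is held. (h) is triggered (a current Class G Approval is held), but yields to (i): (i) is triggered — a home-based business operates on the lot. (j), which would lift (i), does not operate here — no current Category E Waiver is held. Exception (b) stands.
Exception (c) does not apply: no current Tier B Approval is held.
Exception (d): there is no plumbing or electrical service; the qualifying period is 130 days, under the 185 days limit; assembly uses only hand tools — every condition holds. But: (m) is engaged — a current Standing Clearance is held. (d) is therefore removed.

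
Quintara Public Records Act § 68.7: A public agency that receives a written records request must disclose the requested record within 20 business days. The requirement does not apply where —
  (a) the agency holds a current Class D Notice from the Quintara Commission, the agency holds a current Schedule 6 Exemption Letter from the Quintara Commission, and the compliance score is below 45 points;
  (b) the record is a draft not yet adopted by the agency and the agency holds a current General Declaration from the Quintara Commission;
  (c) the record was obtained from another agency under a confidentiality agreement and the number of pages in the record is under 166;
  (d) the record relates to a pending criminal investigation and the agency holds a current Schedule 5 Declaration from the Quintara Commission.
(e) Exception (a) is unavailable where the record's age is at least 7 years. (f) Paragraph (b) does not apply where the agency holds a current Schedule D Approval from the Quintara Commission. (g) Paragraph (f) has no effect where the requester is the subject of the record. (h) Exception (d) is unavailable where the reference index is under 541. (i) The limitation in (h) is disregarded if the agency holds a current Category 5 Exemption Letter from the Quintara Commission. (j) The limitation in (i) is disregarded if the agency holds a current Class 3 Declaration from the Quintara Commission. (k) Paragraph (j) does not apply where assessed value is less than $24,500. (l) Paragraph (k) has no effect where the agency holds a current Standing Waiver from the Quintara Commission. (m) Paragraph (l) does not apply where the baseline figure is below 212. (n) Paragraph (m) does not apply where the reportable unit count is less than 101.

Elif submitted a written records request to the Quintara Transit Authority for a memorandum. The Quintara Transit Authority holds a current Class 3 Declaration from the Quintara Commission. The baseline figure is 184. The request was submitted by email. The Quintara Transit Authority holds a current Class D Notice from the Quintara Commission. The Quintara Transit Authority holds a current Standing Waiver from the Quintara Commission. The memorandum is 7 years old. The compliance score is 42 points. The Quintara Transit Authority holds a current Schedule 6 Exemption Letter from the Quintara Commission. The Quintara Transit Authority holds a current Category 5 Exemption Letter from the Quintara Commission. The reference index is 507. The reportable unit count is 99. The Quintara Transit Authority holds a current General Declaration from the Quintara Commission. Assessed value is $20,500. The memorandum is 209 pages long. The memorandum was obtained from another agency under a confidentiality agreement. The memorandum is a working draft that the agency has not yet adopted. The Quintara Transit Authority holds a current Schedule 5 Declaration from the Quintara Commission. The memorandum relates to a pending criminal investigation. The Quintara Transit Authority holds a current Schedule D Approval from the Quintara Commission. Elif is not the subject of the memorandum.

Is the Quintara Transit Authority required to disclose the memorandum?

Yes — the Quintara Transit Authority must disclose the memorandum.

Exception (a)'s conditions are all satisfied: a current Class D Notice is held; a current Schedule 6 Exemption Letter is held; the compliance score is 42 points, below the 45 points limit. But: (e) operates against (a): the record's age is 7 years, meeting the 7 years threshold. Exception (a) does not apply.
Exception (b)'s conditions are all satisfied: the memorandum is an unadopted draft; a current General Declaration is held. But applying paragraphs (f)–(g): (f) applies — a current Schedule D Approval is held. (g) does not operate here (Elif is not the subject of the memorandum), so (f) stands. So (b) is unavailable.
Exception (c) fails — the number of pages in the record is 209, not under 166.
All of (d)'s requirements are met (the memorandum relates to a pending investigation; a current Schedule 5 Declaration is held). But: (h) operates against (d): the reference index is 507, under the 541 limit. (i) operates (a current Category 5 Exemption Letter is held), but is set aside by (j): (j) is triggered — a current Class 3 Declaration is held. (k) would limit (j) — assessed value is $20,500, less than the $24,500 limit — but (l) sets (k) aside: (l) is triggered — a current Standing Waiver is held. (m) would limit (l) — the baseline figure is 184, below the 212 limit — but (n) sets (m) aside: (n) operates against (m): the reportable unit count is 99, less than the 101 limit. (d) is therefore removed.
No exception is made out. the Quintara Transit Authority falls within the general rule.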